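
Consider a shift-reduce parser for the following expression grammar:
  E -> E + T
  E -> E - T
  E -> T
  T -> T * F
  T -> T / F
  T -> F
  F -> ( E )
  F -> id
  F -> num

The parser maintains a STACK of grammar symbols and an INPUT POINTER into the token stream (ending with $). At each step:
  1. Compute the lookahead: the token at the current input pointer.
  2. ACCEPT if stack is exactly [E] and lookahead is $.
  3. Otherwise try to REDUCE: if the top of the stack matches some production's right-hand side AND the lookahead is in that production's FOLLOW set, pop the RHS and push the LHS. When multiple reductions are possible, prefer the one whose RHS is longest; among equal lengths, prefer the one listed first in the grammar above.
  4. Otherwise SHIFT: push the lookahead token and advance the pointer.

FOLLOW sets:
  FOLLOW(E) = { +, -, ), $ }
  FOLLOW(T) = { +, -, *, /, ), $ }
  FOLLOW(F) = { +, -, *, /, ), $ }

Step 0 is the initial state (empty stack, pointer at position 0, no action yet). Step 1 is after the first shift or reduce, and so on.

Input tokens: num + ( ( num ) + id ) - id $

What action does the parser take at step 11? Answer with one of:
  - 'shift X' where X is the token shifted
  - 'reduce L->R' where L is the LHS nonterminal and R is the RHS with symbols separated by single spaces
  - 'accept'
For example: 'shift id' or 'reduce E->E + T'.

Step 1: shift num. Stack=[num] ptr=1 lookahead=+ remaining=[+ ( ( num ) + id ) - id $]
Step 2: reduce F->num. Stack=[F] ptr=1 lookahead=+ remaining=[+ ( ( num ) + id ) - id $]
Step 3: reduce T->F. Stack=[T] ptr=1 lookahead=+ remaining=[+ ( ( num ) + id ) - id $]
Step 4: reduce E->T. Stack=[E] ptr=1 lookahead=+ remaining=[+ ( ( num ) + id ) - id $]
Step 5: shift +. Stack=[E +] ptr=2 lookahead=( remaining=[( ( num ) + id ) - id $]
Step 6: shift (. Stack=[E + (] ptr=3 lookahead=( remaining=[( num ) + id ) - id $]
Step 7: shift (. Stack=[E + ( (] ptr=4 lookahead=num remaining=[num ) + id ) - id $]
Step 8: shift num. Stack=[E + ( ( num] ptr=5 lookahead=) remaining=[) + id ) - id $]
Step 9: reduce F->num. Stack=[E + ( ( F] ptr=5 lookahead=) remaining=[) + id ) - id $]
Step 10: reduce T->F. Stack=[E + ( ( T] ptr=5 lookahead=) remaining=[) + id ) - id $]
Step 11: reduce E->T. Stack=[E + ( ( E] ptr=5 lookahead=) remaining=[) + id ) - id $]

Answer: reduce E->T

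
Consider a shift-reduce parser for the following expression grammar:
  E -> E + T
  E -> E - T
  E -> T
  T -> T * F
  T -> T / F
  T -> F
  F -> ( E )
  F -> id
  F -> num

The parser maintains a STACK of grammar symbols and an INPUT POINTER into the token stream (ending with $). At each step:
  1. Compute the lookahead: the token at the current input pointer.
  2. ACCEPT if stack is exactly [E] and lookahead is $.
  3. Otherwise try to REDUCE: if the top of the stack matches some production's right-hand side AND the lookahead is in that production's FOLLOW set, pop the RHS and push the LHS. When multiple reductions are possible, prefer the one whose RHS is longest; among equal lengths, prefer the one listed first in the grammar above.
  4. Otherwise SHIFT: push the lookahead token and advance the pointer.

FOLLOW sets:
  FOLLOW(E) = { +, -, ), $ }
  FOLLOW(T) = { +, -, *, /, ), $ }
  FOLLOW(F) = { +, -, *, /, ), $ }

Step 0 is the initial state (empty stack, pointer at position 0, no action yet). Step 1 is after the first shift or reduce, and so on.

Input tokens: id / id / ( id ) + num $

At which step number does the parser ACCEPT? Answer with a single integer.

Step 1: shift id. Stack=[id] ptr=1 lookahead=/ remaining=[/ id / ( id ) + num $]
Step 2: reduce F->id. Stack=[F] ptr=1 lookahead=/ remaining=[/ id / ( id ) + num $]
Step 3: reduce T->F. Stack=[T] ptr=1 lookahead=/ remaining=[/ id / ( id ) + num $]
Step 4: shift /. Stack=[T /] ptr=2 lookahead=id remaining=[id / ( id ) + num $]
Step 5: shift id. Stack=[T / id] ptr=3 lookahead=/ remaining=[/ ( id ) + num $]
Step 6: reduce F->id. Stack=[T / F] ptr=3 lookahead=/ remaining=[/ ( id ) + num $]
Step 7: reduce T->T / F. Stack=[T] ptr=3 lookahead=/ remaining=[/ ( id ) + num $]
Step 8: shift /. Stack=[T /] ptr=4 lookahead=( remaining=[( id ) + num $]
Step 9: shift (. Stack=[T / (] ptr=5 lookahead=id remaining=[id ) + num $]
Step 10: shift id. Stack=[T / ( id] ptr=6 lookahead=) remaining=[) + num $]
Step 11: reduce F->id. Stack=[T / ( F] ptr=6 lookahead=) remaining=[) + num $]
Step 12: reduce T->F. Stack=[T / ( T] ptr=6 lookahead=) remaining=[) + num $]
Step 13: reduce E->T. Stack=[T / ( E] ptr=6 lookahead=) remaining=[) + num $]
Step 14: shift ). Stack=[T / ( E )] ptr=7 lookahead=+ remaining=[+ num $]
Step 15: reduce F->( E ). Stack=[T / F] ptr=7 lookahead=+ remaining=[+ num $]
Step 16: reduce T->T / F. Stack=[T] ptr=7 lookahead=+ remaining=[+ num $]
Step 17: reduce E->T. Stack=[E] ptr=7 lookahead=+ remaining=[+ num $]
Step 18: shift +. Stack=[E +] ptr=8 lookahead=num remaining=[num $]
Step 19: shift num. Stack=[E + num] ptr=9 lookahead=$ remaining=[$]
Step 20: reduce F->num. Stack=[E + F] ptr=9 lookahead=$ remaining=[$]
Step 21: reduce T->F. Stack=[E + T] ptr=9 lookahead=$ remaining=[$]
Step 22: reduce E->E + T. Stack=[E] ptr=9 lookahead=$ remaining=[$]
Step 23: accept. Stack=[E] ptr=9 lookahead=$ remaining=[$]

Answer: 23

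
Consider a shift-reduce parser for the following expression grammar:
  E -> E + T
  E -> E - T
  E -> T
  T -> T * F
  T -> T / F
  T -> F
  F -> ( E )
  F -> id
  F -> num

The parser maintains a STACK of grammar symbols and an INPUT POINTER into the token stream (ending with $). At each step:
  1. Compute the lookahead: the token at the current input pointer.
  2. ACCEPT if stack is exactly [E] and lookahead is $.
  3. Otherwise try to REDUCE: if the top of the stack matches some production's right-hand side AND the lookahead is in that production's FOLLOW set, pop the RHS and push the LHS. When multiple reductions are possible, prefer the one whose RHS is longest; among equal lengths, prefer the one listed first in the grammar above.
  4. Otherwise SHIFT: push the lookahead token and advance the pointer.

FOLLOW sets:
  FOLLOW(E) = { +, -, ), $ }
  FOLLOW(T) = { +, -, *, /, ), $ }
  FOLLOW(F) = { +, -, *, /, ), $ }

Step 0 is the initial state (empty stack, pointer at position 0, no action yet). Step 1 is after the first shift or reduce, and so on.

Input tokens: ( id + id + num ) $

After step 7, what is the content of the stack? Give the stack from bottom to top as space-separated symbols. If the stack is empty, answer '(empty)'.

Step 1: shift (. Stack=[(] ptr=1 lookahead=id remaining=[id + id + num ) $]
Step 2: shift id. Stack=[( id] ptr=2 lookahead=+ remaining=[+ id + num ) $]
Step 3: reduce F->id. Stack=[( F] ptr=2 lookahead=+ remaining=[+ id + num ) $]
Step 4: reduce T->F. Stack=[( T] ptr=2 lookahead=+ remaining=[+ id + num ) $]
Step 5: reduce E->T. Stack=[( E] ptr=2 lookahead=+ remaining=[+ id + num ) $]
Step 6: shift +. Stack=[( E +] ptr=3 lookahead=id remaining=[id + num ) $]
Step 7: shift id. Stack=[( E + id] ptr=4 lookahead=+ remaining=[+ num ) $]

Answer: ( E + id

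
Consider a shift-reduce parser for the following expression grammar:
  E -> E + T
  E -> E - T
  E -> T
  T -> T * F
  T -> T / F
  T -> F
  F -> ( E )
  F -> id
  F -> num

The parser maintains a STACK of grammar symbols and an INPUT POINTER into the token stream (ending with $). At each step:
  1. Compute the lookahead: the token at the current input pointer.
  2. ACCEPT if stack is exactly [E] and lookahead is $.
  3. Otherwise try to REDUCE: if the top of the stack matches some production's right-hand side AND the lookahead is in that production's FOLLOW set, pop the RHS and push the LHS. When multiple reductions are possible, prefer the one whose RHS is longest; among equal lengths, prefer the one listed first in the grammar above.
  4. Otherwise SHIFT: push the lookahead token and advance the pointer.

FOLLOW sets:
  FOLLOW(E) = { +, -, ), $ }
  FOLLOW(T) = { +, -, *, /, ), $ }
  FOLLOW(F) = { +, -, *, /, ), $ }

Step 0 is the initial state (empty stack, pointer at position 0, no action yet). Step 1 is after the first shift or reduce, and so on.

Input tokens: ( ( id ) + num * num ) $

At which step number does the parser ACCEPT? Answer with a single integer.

Step 1: shift (. Stack=[(] ptr=1 lookahead=( remaining=[( id ) + num * num ) $]
Step 2: shift (. Stack=[( (] ptr=2 lookahead=id remaining=[id ) + num * num ) $]
Step 3: shift id. Stack=[( ( id] ptr=3 lookahead=) remaining=[) + num * num ) $]
Step 4: reduce F->id. Stack=[( ( F] ptr=3 lookahead=) remaining=[) + num * num ) $]
Step 5: reduce T->F. Stack=[( ( T] ptr=3 lookahead=) remaining=[) + num * num ) $]
Step 6: reduce E->T. Stack=[( ( E] ptr=3 lookahead=) remaining=[) + num * num ) $]
Step 7: shift ). Stack=[( ( E )] ptr=4 lookahead=+ remaining=[+ num * num ) $]
Step 8: reduce F->( E ). Stack=[( F] ptr=4 lookahead=+ remaining=[+ num * num ) $]
Step 9: reduce T->F. Stack=[( T] ptr=4 lookahead=+ remaining=[+ num * num ) $]
Step 10: reduce E->T. Stack=[( E] ptr=4 lookahead=+ remaining=[+ num * num ) $]
Step 11: shift +. Stack=[( E +] ptr=5 lookahead=num remaining=[num * num ) $]
Step 12: shift num. Stack=[( E + num] ptr=6 lookahead=* remaining=[* num ) $]
Step 13: reduce F->num. Stack=[( E + F] ptr=6 lookahead=* remaining=[* num ) $]
Step 14: reduce T->F. Stack=[( E + T] ptr=6 lookahead=* remaining=[* num ) $]
Step 15: shift *. Stack=[( E + T *] ptr=7 lookahead=num remaining=[num ) $]
Step 16: shift num. Stack=[( E + T * num] ptr=8 lookahead=) remaining=[) $]
Step 17: reduce F->num. Stack=[( E + T * F] ptr=8 lookahead=) remaining=[) $]
Step 18: reduce T->T * F. Stack=[( E + T] ptr=8 lookahead=) remaining=[) $]
Step 19: reduce E->E + T. Stack=[( E] ptr=8 lookahead=) remaining=[) $]
Step 20: shift ). Stack=[( E )] ptr=9 lookahead=$ remaining=[$]
Step 21: reduce F->( E ). Stack=[F] ptr=9 lookahead=$ remaining=[$]
Step 22: reduce T->F. Stack=[T] ptr=9 lookahead=$ remaining=[$]
Step 23: reduce E->T. Stack=[E] ptr=9 lookahead=$ remaining=[$]
Step 24: accept. Stack=[E] ptr=9 lookahead=$ remaining=[$]

Answer: 24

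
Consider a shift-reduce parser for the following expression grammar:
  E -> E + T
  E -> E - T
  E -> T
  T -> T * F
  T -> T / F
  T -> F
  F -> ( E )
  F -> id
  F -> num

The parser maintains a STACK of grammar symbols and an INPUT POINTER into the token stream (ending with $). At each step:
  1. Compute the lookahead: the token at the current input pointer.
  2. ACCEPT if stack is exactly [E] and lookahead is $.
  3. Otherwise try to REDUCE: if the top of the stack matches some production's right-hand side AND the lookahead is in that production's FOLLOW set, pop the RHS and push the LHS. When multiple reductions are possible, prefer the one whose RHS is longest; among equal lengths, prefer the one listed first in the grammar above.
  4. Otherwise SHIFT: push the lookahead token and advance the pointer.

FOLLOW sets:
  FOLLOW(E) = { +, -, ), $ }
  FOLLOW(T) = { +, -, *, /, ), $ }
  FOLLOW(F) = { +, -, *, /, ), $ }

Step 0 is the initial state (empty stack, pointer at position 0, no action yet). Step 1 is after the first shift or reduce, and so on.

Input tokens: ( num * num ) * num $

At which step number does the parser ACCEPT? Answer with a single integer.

Step 1: shift (. Stack=[(] ptr=1 lookahead=num remaining=[num * num ) * num $]
Step 2: shift num. Stack=[( num] ptr=2 lookahead=* remaining=[* num ) * num $]
Step 3: reduce F->num. Stack=[( F] ptr=2 lookahead=* remaining=[* num ) * num $]
Step 4: reduce T->F. Stack=[( T] ptr=2 lookahead=* remaining=[* num ) * num $]
Step 5: shift *. Stack=[( T *] ptr=3 lookahead=num remaining=[num ) * num $]
Step 6: shift num. Stack=[( T * num] ptr=4 lookahead=) remaining=[) * num $]
Step 7: reduce F->num. Stack=[( T * F] ptr=4 lookahead=) remaining=[) * num $]
Step 8: reduce T->T * F. Stack=[( T] ptr=4 lookahead=) remaining=[) * num $]
Step 9: reduce E->T. Stack=[( E] ptr=4 lookahead=) remaining=[) * num $]
Step 10: shift ). Stack=[( E )] ptr=5 lookahead=* remaining=[* num $]
Step 11: reduce F->( E ). Stack=[F] ptr=5 lookahead=* remaining=[* num $]
Step 12: reduce T->F. Stack=[T] ptr=5 lookahead=* remaining=[* num $]
Step 13: shift *. Stack=[T *] ptr=6 lookahead=num remaining=[num $]
Step 14: shift num. Stack=[T * num] ptr=7 lookahead=$ remaining=[$]
Step 15: reduce F->num. Stack=[T * F] ptr=7 lookahead=$ remaining=[$]
Step 16: reduce T->T * F. Stack=[T] ptr=7 lookahead=$ remaining=[$]
Step 17: reduce E->T. Stack=[E] ptr=7 lookahead=$ remaining=[$]
Step 18: accept. Stack=[E] ptr=7 lookahead=$ remaining=[$]

Answer: 18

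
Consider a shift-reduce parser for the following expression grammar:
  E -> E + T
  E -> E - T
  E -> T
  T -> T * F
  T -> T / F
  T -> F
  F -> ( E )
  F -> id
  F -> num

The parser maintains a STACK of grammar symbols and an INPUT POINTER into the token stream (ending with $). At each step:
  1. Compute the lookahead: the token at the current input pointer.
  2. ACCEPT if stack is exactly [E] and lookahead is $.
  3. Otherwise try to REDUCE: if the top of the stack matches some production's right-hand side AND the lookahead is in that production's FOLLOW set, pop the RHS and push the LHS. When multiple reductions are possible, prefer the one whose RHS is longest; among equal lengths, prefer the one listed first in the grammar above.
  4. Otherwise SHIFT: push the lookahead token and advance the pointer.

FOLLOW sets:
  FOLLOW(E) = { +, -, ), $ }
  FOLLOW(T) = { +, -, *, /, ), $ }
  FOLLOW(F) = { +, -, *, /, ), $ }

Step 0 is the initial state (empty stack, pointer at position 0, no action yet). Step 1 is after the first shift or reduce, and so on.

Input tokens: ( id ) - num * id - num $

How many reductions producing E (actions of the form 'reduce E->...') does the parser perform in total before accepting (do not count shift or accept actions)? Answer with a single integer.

Answer: 4

Derivation:
Step 1: shift (. Stack=[(] ptr=1 lookahead=id remaining=[id ) - num * id - num $]
Step 2: shift id. Stack=[( id] ptr=2 lookahead=) remaining=[) - num * id - num $]
Step 3: reduce F->id. Stack=[( F] ptr=2 lookahead=) remaining=[) - num * id - num $]
Step 4: reduce T->F. Stack=[( T] ptr=2 lookahead=) remaining=[) - num * id - num $]
Step 5: reduce E->T. Stack=[( E] ptr=2 lookahead=) remaining=[) - num * id - num $]
Step 6: shift ). Stack=[( E )] ptr=3 lookahead=- remaining=[- num * id - num $]
Step 7: reduce F->( E ). Stack=[F] ptr=3 lookahead=- remaining=[- num * id - num $]
Step 8: reduce T->F. Stack=[T] ptr=3 lookahead=- remaining=[- num * id - num $]
Step 9: reduce E->T. Stack=[E] ptr=3 lookahead=- remaining=[- num * id - num $]
Step 10: shift -. Stack=[E -] ptr=4 lookahead=num remaining=[num * id - num $]
Step 11: shift num. Stack=[E - num] ptr=5 lookahead=* remaining=[* id - num $]
Step 12: reduce F->num. Stack=[E - F] ptr=5 lookahead=* remaining=[* id - num $]
Step 13: reduce T->F. Stack=[E - T] ptr=5 lookahead=* remaining=[* id - num $]
Step 14: shift *. Stack=[E - T *] ptr=6 lookahead=id remaining=[id - num $]
Step 15: shift id. Stack=[E - T * id] ptr=7 lookahead=- remaining=[- num $]
Step 16: reduce F->id. Stack=[E - T * F] ptr=7 lookahead=- remaining=[- num $]
Step 17: reduce T->T * F. Stack=[E - T] ptr=7 lookahead=- remaining=[- num $]
Step 18: reduce E->E - T. Stack=[E] ptr=7 lookahead=- remaining=[- num $]
Step 19: shift -. Stack=[E -] ptr=8 lookahead=num remaining=[num $]
Step 20: shift num. Stack=[E - num] ptr=9 lookahead=$ remaining=[$]
Step 21: reduce F->num. Stack=[E - F] ptr=9 lookahead=$ remaining=[$]
Step 22: reduce T->F. Stack=[E - T] ptr=9 lookahead=$ remaining=[$]
Step 23: reduce E->E - T. Stack=[E] ptr=9 lookahead=$ remaining=[$]
Step 24: accept. Stack=[E] ptr=9 lookahead=$ remaining=[$]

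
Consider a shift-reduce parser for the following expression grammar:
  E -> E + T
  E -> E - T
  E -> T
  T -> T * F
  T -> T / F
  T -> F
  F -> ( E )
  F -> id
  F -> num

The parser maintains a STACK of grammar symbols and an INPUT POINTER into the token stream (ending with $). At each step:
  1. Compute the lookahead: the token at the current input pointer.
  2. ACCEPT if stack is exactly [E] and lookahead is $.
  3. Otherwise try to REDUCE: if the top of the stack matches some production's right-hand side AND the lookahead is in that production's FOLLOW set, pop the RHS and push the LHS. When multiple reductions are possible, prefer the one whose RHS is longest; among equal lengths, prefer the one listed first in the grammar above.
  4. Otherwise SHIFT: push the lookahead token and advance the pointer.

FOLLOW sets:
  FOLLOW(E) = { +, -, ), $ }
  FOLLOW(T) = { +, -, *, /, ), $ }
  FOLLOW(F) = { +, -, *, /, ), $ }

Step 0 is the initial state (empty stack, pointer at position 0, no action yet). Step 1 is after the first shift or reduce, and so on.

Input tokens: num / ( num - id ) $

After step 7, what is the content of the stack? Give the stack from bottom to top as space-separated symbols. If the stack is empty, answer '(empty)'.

Answer: T / ( F

Derivation:
Step 1: shift num. Stack=[num] ptr=1 lookahead=/ remaining=[/ ( num - id ) $]
Step 2: reduce F->num. Stack=[F] ptr=1 lookahead=/ remaining=[/ ( num - id ) $]
Step 3: reduce T->F. Stack=[T] ptr=1 lookahead=/ remaining=[/ ( num - id ) $]
Step 4: shift /. Stack=[T /] ptr=2 lookahead=( remaining=[( num - id ) $]
Step 5: shift (. Stack=[T / (] ptr=3 lookahead=num remaining=[num - id ) $]
Step 6: shift num. Stack=[T / ( num] ptr=4 lookahead=- remaining=[- id ) $]
Step 7: reduce F->num. Stack=[T / ( F] ptr=4 lookahead=- remaining=[- id ) $]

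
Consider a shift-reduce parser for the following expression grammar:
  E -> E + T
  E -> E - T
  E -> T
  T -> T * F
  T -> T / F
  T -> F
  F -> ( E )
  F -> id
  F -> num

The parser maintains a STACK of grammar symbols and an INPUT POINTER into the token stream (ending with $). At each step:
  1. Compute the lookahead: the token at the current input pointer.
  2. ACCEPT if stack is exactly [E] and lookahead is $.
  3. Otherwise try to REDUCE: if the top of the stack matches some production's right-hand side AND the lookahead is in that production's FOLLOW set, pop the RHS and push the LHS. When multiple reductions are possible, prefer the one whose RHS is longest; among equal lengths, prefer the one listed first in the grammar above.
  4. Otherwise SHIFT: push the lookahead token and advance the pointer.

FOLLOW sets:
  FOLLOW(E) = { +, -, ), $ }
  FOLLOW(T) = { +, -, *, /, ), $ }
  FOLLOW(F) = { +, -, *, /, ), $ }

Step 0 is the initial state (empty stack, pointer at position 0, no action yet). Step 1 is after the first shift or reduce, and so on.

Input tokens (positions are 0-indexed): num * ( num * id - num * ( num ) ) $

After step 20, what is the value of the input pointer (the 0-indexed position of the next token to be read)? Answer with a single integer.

Step 1: shift num. Stack=[num] ptr=1 lookahead=* remaining=[* ( num * id - num * ( num ) ) $]
Step 2: reduce F->num. Stack=[F] ptr=1 lookahead=* remaining=[* ( num * id - num * ( num ) ) $]
Step 3: reduce T->F. Stack=[T] ptr=1 lookahead=* remaining=[* ( num * id - num * ( num ) ) $]
Step 4: shift *. Stack=[T *] ptr=2 lookahead=( remaining=[( num * id - num * ( num ) ) $]
Step 5: shift (. Stack=[T * (] ptr=3 lookahead=num remaining=[num * id - num * ( num ) ) $]
Step 6: shift num. Stack=[T * ( num] ptr=4 lookahead=* remaining=[* id - num * ( num ) ) $]
Step 7: reduce F->num. Stack=[T * ( F] ptr=4 lookahead=* remaining=[* id - num * ( num ) ) $]
Step 8: reduce T->F. Stack=[T * ( T] ptr=4 lookahead=* remaining=[* id - num * ( num ) ) $]
Step 9: shift *. Stack=[T * ( T *] ptr=5 lookahead=id remaining=[id - num * ( num ) ) $]
Step 10: shift id. Stack=[T * ( T * id] ptr=6 lookahead=- remaining=[- num * ( num ) ) $]
Step 11: reduce F->id. Stack=[T * ( T * F] ptr=6 lookahead=- remaining=[- num * ( num ) ) $]
Step 12: reduce T->T * F. Stack=[T * ( T] ptr=6 lookahead=- remaining=[- num * ( num ) ) $]
Step 13: reduce E->T. Stack=[T * ( E] ptr=6 lookahead=- remaining=[- num * ( num ) ) $]
Step 14: shift -. Stack=[T * ( E -] ptr=7 lookahead=num remaining=[num * ( num ) ) $]
Step 15: shift num. Stack=[T * ( E - num] ptr=8 lookahead=* remaining=[* ( num ) ) $]
Step 16: reduce F->num. Stack=[T * ( E - F] ptr=8 lookahead=* remaining=[* ( num ) ) $]
Step 17: reduce T->F. Stack=[T * ( E - T] ptr=8 lookahead=* remaining=[* ( num ) ) $]
Step 18: shift *. Stack=[T * ( E - T *] ptr=9 lookahead=( remaining=[( num ) ) $]
Step 19: shift (. Stack=[T * ( E - T * (] ptr=10 lookahead=num remaining=[num ) ) $]
Step 20: shift num. Stack=[T * ( E - T * ( num] ptr=11 lookahead=) remaining=[) ) $]

Answer: 11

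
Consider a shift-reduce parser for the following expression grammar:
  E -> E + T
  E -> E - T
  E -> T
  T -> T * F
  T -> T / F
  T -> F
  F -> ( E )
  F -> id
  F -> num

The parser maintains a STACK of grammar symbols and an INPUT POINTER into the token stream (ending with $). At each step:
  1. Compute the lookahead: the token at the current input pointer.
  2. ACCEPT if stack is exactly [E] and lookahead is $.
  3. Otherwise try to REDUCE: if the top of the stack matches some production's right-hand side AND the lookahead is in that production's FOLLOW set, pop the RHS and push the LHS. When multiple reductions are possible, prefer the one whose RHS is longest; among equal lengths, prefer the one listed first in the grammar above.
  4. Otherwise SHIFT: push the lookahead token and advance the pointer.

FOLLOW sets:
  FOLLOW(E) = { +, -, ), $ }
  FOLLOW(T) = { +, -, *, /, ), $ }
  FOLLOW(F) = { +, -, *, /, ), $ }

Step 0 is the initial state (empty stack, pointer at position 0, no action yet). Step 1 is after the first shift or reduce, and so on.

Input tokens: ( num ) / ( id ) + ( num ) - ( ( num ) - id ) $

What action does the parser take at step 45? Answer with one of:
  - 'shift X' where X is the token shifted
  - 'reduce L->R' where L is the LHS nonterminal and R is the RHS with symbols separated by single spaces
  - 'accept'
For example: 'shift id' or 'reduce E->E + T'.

Answer: shift )

Derivation:
Step 1: shift (. Stack=[(] ptr=1 lookahead=num remaining=[num ) / ( id ) + ( num ) - ( ( num ) - id ) $]
Step 2: shift num. Stack=[( num] ptr=2 lookahead=) remaining=[) / ( id ) + ( num ) - ( ( num ) - id ) $]
Step 3: reduce F->num. Stack=[( F] ptr=2 lookahead=) remaining=[) / ( id ) + ( num ) - ( ( num ) - id ) $]
Step 4: reduce T->F. Stack=[( T] ptr=2 lookahead=) remaining=[) / ( id ) + ( num ) - ( ( num ) - id ) $]
Step 5: reduce E->T. Stack=[( E] ptr=2 lookahead=) remaining=[) / ( id ) + ( num ) - ( ( num ) - id ) $]
Step 6: shift ). Stack=[( E )] ptr=3 lookahead=/ remaining=[/ ( id ) + ( num ) - ( ( num ) - id ) $]
Step 7: reduce F->( E ). Stack=[F] ptr=3 lookahead=/ remaining=[/ ( id ) + ( num ) - ( ( num ) - id ) $]
Step 8: reduce T->F. Stack=[T] ptr=3 lookahead=/ remaining=[/ ( id ) + ( num ) - ( ( num ) - id ) $]
Step 9: shift /. Stack=[T /] ptr=4 lookahead=( remaining=[( id ) + ( num ) - ( ( num ) - id ) $]
Step 10: shift (. Stack=[T / (] ptr=5 lookahead=id remaining=[id ) + ( num ) - ( ( num ) - id ) $]
Step 11: shift id. Stack=[T / ( id] ptr=6 lookahead=) remaining=[) + ( num ) - ( ( num ) - id ) $]
Step 12: reduce F->id. Stack=[T / ( F] ptr=6 lookahead=) remaining=[) + ( num ) - ( ( num ) - id ) $]
Step 13: reduce T->F. Stack=[T / ( T] ptr=6 lookahead=) remaining=[) + ( num ) - ( ( num ) - id ) $]
Step 14: reduce E->T. Stack=[T / ( E] ptr=6 lookahead=) remaining=[) + ( num ) - ( ( num ) - id ) $]
Step 15: shift ). Stack=[T / ( E )] ptr=7 lookahead=+ remaining=[+ ( num ) - ( ( num ) - id ) $]
Step 16: reduce F->( E ). Stack=[T / F] ptr=7 lookahead=+ remaining=[+ ( num ) - ( ( num ) - id ) $]
Step 17: reduce T->T / F. Stack=[T] ptr=7 lookahead=+ remaining=[+ ( num ) - ( ( num ) - id ) $]
Step 18: reduce E->T. Stack=[E] ptr=7 lookahead=+ remaining=[+ ( num ) - ( ( num ) - id ) $]
Step 19: shift +. Stack=[E +] ptr=8 lookahead=( remaining=[( num ) - ( ( num ) - id ) $]
Step 20: shift (. Stack=[E + (] ptr=9 lookahead=num remaining=[num ) - ( ( num ) - id ) $]
Step 21: shift num. Stack=[E + ( num] ptr=10 lookahead=) remaining=[) - ( ( num ) - id ) $]
Step 22: reduce F->num. Stack=[E + ( F] ptr=10 lookahead=) remaining=[) - ( ( num ) - id ) $]
Step 23: reduce T->F. Stack=[E + ( T] ptr=10 lookahead=) remaining=[) - ( ( num ) - id ) $]
Step 24: reduce E->T. Stack=[E + ( E] ptr=10 lookahead=) remaining=[) - ( ( num ) - id ) $]
Step 25: shift ). Stack=[E + ( E )] ptr=11 lookahead=- remaining=[- ( ( num ) - id ) $]
Step 26: reduce F->( E ). Stack=[E + F] ptr=11 lookahead=- remaining=[- ( ( num ) - id ) $]
Step 27: reduce T->F. Stack=[E + T] ptr=11 lookahead=- remaining=[- ( ( num ) - id ) $]
Step 28: reduce E->E + T. Stack=[E] ptr=11 lookahead=- remaining=[- ( ( num ) - id ) $]
Step 29: shift -. Stack=[E -] ptr=12 lookahead=( remaining=[( ( num ) - id ) $]
Step 30: shift (. Stack=[E - (] ptr=13 lookahead=( remaining=[( num ) - id ) $]
Step 31: shift (. Stack=[E - ( (] ptr=14 lookahead=num remaining=[num ) - id ) $]
Step 32: shift num. Stack=[E - ( ( num] ptr=15 lookahead=) remaining=[) - id ) $]
Step 33: reduce F->num. Stack=[E - ( ( F] ptr=15 lookahead=) remaining=[) - id ) $]
Step 34: reduce T->F. Stack=[E - ( ( T] ptr=15 lookahead=) remaining=[) - id ) $]
Step 35: reduce E->T. Stack=[E - ( ( E] ptr=15 lookahead=) remaining=[) - id ) $]
Step 36: shift ). Stack=[E - ( ( E )] ptr=16 lookahead=- remaining=[- id ) $]
Step 37: reduce F->( E ). Stack=[E - ( F] ptr=16 lookahead=- remaining=[- id ) $]
Step 38: reduce T->F. Stack=[E - ( T] ptr=16 lookahead=- remaining=[- id ) $]
Step 39: reduce E->T. Stack=[E - ( E] ptr=16 lookahead=- remaining=[- id ) $]
Step 40: shift -. Stack=[E - ( E -] ptr=17 lookahead=id remaining=[id ) $]
Step 41: shift id. Stack=[E - ( E - id] ptr=18 lookahead=) remaining=[) $]
Step 42: reduce F->id. Stack=[E - ( E - F] ptr=18 lookahead=) remaining=[) $]
Step 43: reduce T->F. Stack=[E - ( E - T] ptr=18 lookahead=) remaining=[) $]
Step 44: reduce E->E - T. Stack=[E - ( E] ptr=18 lookahead=) remaining=[) $]
Step 45: shift ). Stack=[E - ( E )] ptr=19 lookahead=$ remaining=[$]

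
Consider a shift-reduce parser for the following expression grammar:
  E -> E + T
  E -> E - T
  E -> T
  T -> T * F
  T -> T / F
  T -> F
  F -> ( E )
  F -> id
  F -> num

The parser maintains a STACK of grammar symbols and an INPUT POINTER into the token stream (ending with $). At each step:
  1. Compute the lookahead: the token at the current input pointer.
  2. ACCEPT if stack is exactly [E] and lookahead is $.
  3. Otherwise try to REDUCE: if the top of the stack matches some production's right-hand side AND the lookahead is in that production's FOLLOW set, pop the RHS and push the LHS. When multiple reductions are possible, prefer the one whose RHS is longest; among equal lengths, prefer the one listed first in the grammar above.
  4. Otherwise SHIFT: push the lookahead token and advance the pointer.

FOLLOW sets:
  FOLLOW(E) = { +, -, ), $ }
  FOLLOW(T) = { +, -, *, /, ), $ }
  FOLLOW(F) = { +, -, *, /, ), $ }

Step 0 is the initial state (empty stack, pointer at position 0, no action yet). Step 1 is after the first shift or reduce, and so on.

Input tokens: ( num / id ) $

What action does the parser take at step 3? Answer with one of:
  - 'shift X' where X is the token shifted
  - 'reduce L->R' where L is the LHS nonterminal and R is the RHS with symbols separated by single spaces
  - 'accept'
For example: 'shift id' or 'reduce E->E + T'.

Step 1: shift (. Stack=[(] ptr=1 lookahead=num remaining=[num / id ) $]
Step 2: shift num. Stack=[( num] ptr=2 lookahead=/ remaining=[/ id ) $]
Step 3: reduce F->num. Stack=[( F] ptr=2 lookahead=/ remaining=[/ id ) $]

Answer: reduce F->num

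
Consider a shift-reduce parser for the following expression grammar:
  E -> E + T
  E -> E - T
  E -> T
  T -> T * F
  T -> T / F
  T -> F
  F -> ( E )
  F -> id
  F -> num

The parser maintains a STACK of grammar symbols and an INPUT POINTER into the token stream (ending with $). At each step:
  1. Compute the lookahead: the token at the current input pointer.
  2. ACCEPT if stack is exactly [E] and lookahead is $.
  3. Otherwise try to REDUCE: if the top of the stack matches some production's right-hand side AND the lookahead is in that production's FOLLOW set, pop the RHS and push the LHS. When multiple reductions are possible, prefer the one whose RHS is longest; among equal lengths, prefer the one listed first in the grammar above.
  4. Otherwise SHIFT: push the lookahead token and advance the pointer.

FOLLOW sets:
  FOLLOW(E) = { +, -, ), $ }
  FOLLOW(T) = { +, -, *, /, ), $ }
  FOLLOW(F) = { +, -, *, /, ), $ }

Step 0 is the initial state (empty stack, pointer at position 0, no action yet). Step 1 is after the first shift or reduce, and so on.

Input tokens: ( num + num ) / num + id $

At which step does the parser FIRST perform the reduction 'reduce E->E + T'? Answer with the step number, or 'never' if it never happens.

Answer: 10

Derivation:
Step 1: shift (. Stack=[(] ptr=1 lookahead=num remaining=[num + num ) / num + id $]
Step 2: shift num. Stack=[( num] ptr=2 lookahead=+ remaining=[+ num ) / num + id $]
Step 3: reduce F->num. Stack=[( F] ptr=2 lookahead=+ remaining=[+ num ) / num + id $]
Step 4: reduce T->F. Stack=[( T] ptr=2 lookahead=+ remaining=[+ num ) / num + id $]
Step 5: reduce E->T. Stack=[( E] ptr=2 lookahead=+ remaining=[+ num ) / num + id $]
Step 6: shift +. Stack=[( E +] ptr=3 lookahead=num remaining=[num ) / num + id $]
Step 7: shift num. Stack=[( E + num] ptr=4 lookahead=) remaining=[) / num + id $]
Step 8: reduce F->num. Stack=[( E + F] ptr=4 lookahead=) remaining=[) / num + id $]
Step 9: reduce T->F. Stack=[( E + T] ptr=4 lookahead=) remaining=[) / num + id $]
Step 10: reduce E->E + T. Stack=[( E] ptr=4 lookahead=) remaining=[) / num + id $]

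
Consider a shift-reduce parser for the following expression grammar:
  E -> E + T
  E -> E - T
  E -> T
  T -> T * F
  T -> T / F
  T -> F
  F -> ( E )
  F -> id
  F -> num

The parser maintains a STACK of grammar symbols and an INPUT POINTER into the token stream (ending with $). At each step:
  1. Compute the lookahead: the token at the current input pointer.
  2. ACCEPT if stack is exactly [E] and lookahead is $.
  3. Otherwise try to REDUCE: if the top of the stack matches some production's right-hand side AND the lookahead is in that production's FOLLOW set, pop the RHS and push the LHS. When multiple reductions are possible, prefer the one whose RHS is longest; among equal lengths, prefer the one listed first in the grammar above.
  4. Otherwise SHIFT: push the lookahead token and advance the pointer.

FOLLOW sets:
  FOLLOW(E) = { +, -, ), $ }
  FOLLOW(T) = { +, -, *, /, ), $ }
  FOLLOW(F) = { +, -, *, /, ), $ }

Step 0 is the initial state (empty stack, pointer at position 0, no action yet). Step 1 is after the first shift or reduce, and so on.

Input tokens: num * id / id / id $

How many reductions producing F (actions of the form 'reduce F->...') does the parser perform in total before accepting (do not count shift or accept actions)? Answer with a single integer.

Answer: 4

Derivation:
Step 1: shift num. Stack=[num] ptr=1 lookahead=* remaining=[* id / id / id $]
Step 2: reduce F->num. Stack=[F] ptr=1 lookahead=* remaining=[* id / id / id $]
Step 3: reduce T->F. Stack=[T] ptr=1 lookahead=* remaining=[* id / id / id $]
Step 4: shift *. Stack=[T *] ptr=2 lookahead=id remaining=[id / id / id $]
Step 5: shift id. Stack=[T * id] ptr=3 lookahead=/ remaining=[/ id / id $]
Step 6: reduce F->id. Stack=[T * F] ptr=3 lookahead=/ remaining=[/ id / id $]
Step 7: reduce T->T * F. Stack=[T] ptr=3 lookahead=/ remaining=[/ id / id $]
Step 8: shift /. Stack=[T /] ptr=4 lookahead=id remaining=[id / id $]
Step 9: shift id. Stack=[T / id] ptr=5 lookahead=/ remaining=[/ id $]
Step 10: reduce F->id. Stack=[T / F] ptr=5 lookahead=/ remaining=[/ id $]
Step 11: reduce T->T / F. Stack=[T] ptr=5 lookahead=/ remaining=[/ id $]
Step 12: shift /. Stack=[T /] ptr=6 lookahead=id remaining=[id $]
Step 13: shift id. Stack=[T / id] ptr=7 lookahead=$ remaining=[$]
Step 14: reduce F->id. Stack=[T / F] ptr=7 lookahead=$ remaining=[$]
Step 15: reduce T->T / F. Stack=[T] ptr=7 lookahead=$ remaining=[$]
Step 16: reduce E->T. Stack=[E] ptr=7 lookahead=$ remaining=[$]
Step 17: accept. Stack=[E] ptr=7 lookahead=$ remaining=[$]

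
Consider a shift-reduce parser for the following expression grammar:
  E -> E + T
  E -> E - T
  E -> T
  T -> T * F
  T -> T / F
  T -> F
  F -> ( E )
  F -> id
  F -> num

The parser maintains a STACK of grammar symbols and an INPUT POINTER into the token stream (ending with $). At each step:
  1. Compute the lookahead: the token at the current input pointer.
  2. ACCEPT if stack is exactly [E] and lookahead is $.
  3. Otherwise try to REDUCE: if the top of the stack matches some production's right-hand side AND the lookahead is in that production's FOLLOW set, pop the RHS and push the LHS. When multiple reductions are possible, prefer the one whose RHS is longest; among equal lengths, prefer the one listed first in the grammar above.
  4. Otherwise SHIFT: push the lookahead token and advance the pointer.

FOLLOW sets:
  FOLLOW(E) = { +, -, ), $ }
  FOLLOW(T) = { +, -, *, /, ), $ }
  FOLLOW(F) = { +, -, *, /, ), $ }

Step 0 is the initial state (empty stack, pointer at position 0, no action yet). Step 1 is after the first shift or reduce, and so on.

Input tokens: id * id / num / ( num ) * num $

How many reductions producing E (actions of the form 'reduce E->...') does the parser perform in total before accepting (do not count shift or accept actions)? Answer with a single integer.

Step 1: shift id. Stack=[id] ptr=1 lookahead=* remaining=[* id / num / ( num ) * num $]
Step 2: reduce F->id. Stack=[F] ptr=1 lookahead=* remaining=[* id / num / ( num ) * num $]
Step 3: reduce T->F. Stack=[T] ptr=1 lookahead=* remaining=[* id / num / ( num ) * num $]
Step 4: shift *. Stack=[T *] ptr=2 lookahead=id remaining=[id / num / ( num ) * num $]
Step 5: shift id. Stack=[T * id] ptr=3 lookahead=/ remaining=[/ num / ( num ) * num $]
Step 6: reduce F->id. Stack=[T * F] ptr=3 lookahead=/ remaining=[/ num / ( num ) * num $]
Step 7: reduce T->T * F. Stack=[T] ptr=3 lookahead=/ remaining=[/ num / ( num ) * num $]
Step 8: shift /. Stack=[T /] ptr=4 lookahead=num remaining=[num / ( num ) * num $]
Step 9: shift num. Stack=[T / num] ptr=5 lookahead=/ remaining=[/ ( num ) * num $]
Step 10: reduce F->num. Stack=[T / F] ptr=5 lookahead=/ remaining=[/ ( num ) * num $]
Step 11: reduce T->T / F. Stack=[T] ptr=5 lookahead=/ remaining=[/ ( num ) * num $]
Step 12: shift /. Stack=[T /] ptr=6 lookahead=( remaining=[( num ) * num $]
Step 13: shift (. Stack=[T / (] ptr=7 lookahead=num remaining=[num ) * num $]
Step 14: shift num. Stack=[T / ( num] ptr=8 lookahead=) remaining=[) * num $]
Step 15: reduce F->num. Stack=[T / ( F] ptr=8 lookahead=) remaining=[) * num $]
Step 16: reduce T->F. Stack=[T / ( T] ptr=8 lookahead=) remaining=[) * num $]
Step 17: reduce E->T. Stack=[T / ( E] ptr=8 lookahead=) remaining=[) * num $]
Step 18: shift ). Stack=[T / ( E )] ptr=9 lookahead=* remaining=[* num $]
Step 19: reduce F->( E ). Stack=[T / F] ptr=9 lookahead=* remaining=[* num $]
Step 20: reduce T->T / F. Stack=[T] ptr=9 lookahead=* remaining=[* num $]
Step 21: shift *. Stack=[T *] ptr=10 lookahead=num remaining=[num $]
Step 22: shift num. Stack=[T * num] ptr=11 lookahead=$ remaining=[$]
Step 23: reduce F->num. Stack=[T * F] ptr=11 lookahead=$ remaining=[$]
Step 24: reduce T->T * F. Stack=[T] ptr=11 lookahead=$ remaining=[$]
Step 25: reduce E->T. Stack=[E] ptr=11 lookahead=$ remaining=[$]
Step 26: accept. Stack=[E] ptr=11 lookahead=$ remaining=[$]

Answer: 2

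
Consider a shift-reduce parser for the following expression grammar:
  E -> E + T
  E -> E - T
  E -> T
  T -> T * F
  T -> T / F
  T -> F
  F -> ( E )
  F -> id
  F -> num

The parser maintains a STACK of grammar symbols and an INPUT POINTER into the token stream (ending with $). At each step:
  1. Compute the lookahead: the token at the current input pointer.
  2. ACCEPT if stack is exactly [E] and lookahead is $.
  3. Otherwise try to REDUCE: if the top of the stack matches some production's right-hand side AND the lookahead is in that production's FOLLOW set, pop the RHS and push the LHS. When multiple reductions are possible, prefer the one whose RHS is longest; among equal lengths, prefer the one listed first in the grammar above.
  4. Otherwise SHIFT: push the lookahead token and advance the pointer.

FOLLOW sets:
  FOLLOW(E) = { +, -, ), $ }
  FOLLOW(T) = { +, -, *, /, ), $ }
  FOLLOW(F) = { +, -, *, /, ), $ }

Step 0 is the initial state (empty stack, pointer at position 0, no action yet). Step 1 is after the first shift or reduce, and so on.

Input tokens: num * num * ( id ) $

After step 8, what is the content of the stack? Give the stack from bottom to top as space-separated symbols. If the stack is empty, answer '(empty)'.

Answer: T *

Derivation:
Step 1: shift num. Stack=[num] ptr=1 lookahead=* remaining=[* num * ( id ) $]
Step 2: reduce F->num. Stack=[F] ptr=1 lookahead=* remaining=[* num * ( id ) $]
Step 3: reduce T->F. Stack=[T] ptr=1 lookahead=* remaining=[* num * ( id ) $]
Step 4: shift *. Stack=[T *] ptr=2 lookahead=num remaining=[num * ( id ) $]
Step 5: shift num. Stack=[T * num] ptr=3 lookahead=* remaining=[* ( id ) $]
Step 6: reduce F->num. Stack=[T * F] ptr=3 lookahead=* remaining=[* ( id ) $]
Step 7: reduce T->T * F. Stack=[T] ptr=3 lookahead=* remaining=[* ( id ) $]
Step 8: shift *. Stack=[T *] ptr=4 lookahead=( remaining=[( id ) $]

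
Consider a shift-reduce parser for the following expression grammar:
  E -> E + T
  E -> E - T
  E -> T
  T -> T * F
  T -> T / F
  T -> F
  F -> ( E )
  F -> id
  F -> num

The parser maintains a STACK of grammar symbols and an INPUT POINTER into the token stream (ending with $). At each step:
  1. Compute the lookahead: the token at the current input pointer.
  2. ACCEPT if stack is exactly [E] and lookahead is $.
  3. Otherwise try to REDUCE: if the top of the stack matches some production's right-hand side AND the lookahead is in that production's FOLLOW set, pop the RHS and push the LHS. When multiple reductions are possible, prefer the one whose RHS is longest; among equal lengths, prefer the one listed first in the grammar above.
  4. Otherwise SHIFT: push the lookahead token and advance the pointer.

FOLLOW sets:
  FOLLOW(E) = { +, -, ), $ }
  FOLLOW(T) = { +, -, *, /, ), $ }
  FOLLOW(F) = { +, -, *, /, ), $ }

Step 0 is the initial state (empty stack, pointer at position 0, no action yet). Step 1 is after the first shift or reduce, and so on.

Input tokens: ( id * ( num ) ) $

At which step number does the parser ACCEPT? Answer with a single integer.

Answer: 19

Derivation:
Step 1: shift (. Stack=[(] ptr=1 lookahead=id remaining=[id * ( num ) ) $]
Step 2: shift id. Stack=[( id] ptr=2 lookahead=* remaining=[* ( num ) ) $]
Step 3: reduce F->id. Stack=[( F] ptr=2 lookahead=* remaining=[* ( num ) ) $]
Step 4: reduce T->F. Stack=[( T] ptr=2 lookahead=* remaining=[* ( num ) ) $]
Step 5: shift *. Stack=[( T *] ptr=3 lookahead=( remaining=[( num ) ) $]
Step 6: shift (. Stack=[( T * (] ptr=4 lookahead=num remaining=[num ) ) $]
Step 7: shift num. Stack=[( T * ( num] ptr=5 lookahead=) remaining=[) ) $]
Step 8: reduce F->num. Stack=[( T * ( F] ptr=5 lookahead=) remaining=[) ) $]
Step 9: reduce T->F. Stack=[( T * ( T] ptr=5 lookahead=) remaining=[) ) $]
Step 10: reduce E->T. Stack=[( T * ( E] ptr=5 lookahead=) remaining=[) ) $]
Step 11: shift ). Stack=[( T * ( E )] ptr=6 lookahead=) remaining=[) $]
Step 12: reduce F->( E ). Stack=[( T * F] ptr=6 lookahead=) remaining=[) $]
Step 13: reduce T->T * F. Stack=[( T] ptr=6 lookahead=) remaining=[) $]
Step 14: reduce E->T. Stack=[( E] ptr=6 lookahead=) remaining=[) $]
Step 15: shift ). Stack=[( E )] ptr=7 lookahead=$ remaining=[$]
Step 16: reduce F->( E ). Stack=[F] ptr=7 lookahead=$ remaining=[$]
Step 17: reduce T->F. Stack=[T] ptr=7 lookahead=$ remaining=[$]
Step 18: reduce E->T. Stack=[E] ptr=7 lookahead=$ remaining=[$]
Step 19: accept. Stack=[E] ptr=7 lookahead=$ remaining=[$]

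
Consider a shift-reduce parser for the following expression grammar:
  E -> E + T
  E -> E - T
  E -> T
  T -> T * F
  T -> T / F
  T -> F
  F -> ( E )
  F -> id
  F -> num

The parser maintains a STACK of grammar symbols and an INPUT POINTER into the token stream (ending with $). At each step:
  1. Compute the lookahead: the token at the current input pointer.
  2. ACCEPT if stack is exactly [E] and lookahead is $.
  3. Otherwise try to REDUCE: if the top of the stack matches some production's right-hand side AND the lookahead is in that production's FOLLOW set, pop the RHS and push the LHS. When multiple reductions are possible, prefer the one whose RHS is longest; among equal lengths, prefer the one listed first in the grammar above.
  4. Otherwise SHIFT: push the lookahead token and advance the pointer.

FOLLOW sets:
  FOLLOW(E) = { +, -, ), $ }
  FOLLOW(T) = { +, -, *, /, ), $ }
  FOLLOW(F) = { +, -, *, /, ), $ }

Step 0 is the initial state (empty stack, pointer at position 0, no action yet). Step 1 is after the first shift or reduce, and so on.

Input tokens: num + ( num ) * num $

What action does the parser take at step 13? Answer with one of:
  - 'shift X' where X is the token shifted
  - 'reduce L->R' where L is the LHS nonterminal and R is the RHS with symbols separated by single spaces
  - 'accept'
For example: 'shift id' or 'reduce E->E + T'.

Answer: reduce T->F

Derivation:
Step 1: shift num. Stack=[num] ptr=1 lookahead=+ remaining=[+ ( num ) * num $]
Step 2: reduce F->num. Stack=[F] ptr=1 lookahead=+ remaining=[+ ( num ) * num $]
Step 3: reduce T->F. Stack=[T] ptr=1 lookahead=+ remaining=[+ ( num ) * num $]
Step 4: reduce E->T. Stack=[E] ptr=1 lookahead=+ remaining=[+ ( num ) * num $]
Step 5: shift +. Stack=[E +] ptr=2 lookahead=( remaining=[( num ) * num $]
Step 6: shift (. Stack=[E + (] ptr=3 lookahead=num remaining=[num ) * num $]
Step 7: shift num. Stack=[E + ( num] ptr=4 lookahead=) remaining=[) * num $]
Step 8: reduce F->num. Stack=[E + ( F] ptr=4 lookahead=) remaining=[) * num $]
Step 9: reduce T->F. Stack=[E + ( T] ptr=4 lookahead=) remaining=[) * num $]
Step 10: reduce E->T. Stack=[E + ( E] ptr=4 lookahead=) remaining=[) * num $]
Step 11: shift ). Stack=[E + ( E )] ptr=5 lookahead=* remaining=[* num $]
Step 12: reduce F->( E ). Stack=[E + F] ptr=5 lookahead=* remaining=[* num $]
Step 13: reduce T->F. Stack=[E + T] ptr=5 lookahead=* remaining=[* num $]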